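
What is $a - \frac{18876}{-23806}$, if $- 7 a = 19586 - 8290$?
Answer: $- \frac{134390222}{83321} \approx -1612.9$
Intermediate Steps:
$a = - \frac{11296}{7}$ ($a = - \frac{19586 - 8290}{7} = \left(- \frac{1}{7}\right) 11296 = - \frac{11296}{7} \approx -1613.7$)
$a - \frac{18876}{-23806} = - \frac{11296}{7} - \frac{18876}{-23806} = - \frac{11296}{7} - 18876 \left(- \frac{1}{23806}\right) = - \frac{11296}{7} - - \frac{9438}{11903} = - \frac{11296}{7} + \frac{9438}{11903} = - \frac{134390222}{83321}$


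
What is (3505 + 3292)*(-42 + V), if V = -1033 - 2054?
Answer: -21267813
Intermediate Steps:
V = -3087
(3505 + 3292)*(-42 + V) = (3505 + 3292)*(-42 - 3087) = 6797*(-3129) = -21267813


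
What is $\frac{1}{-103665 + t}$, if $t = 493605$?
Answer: $\frac{1}{389940} \approx 2.5645 \cdot 10^{-6}$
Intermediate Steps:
$\frac{1}{-103665 + t} = \frac{1}{-103665 + 493605} = \frac{1}{389940}$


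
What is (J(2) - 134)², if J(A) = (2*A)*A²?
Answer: 13924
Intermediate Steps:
J(A) = 2*A³
(J(2) - 134)² = (2*2³ - 134)² = (2*8 - 134)² = (16 - 134)² = (-118)² = 13924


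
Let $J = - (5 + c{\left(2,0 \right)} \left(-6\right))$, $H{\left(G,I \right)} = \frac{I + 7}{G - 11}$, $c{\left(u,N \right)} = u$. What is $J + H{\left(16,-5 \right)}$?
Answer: $\frac{37}{5} \approx 7.4$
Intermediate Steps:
$H{\left(G,I \right)} = \frac{7 + I}{-11 + G}$
$J = 7$ ($J = - (5 + 2 \left(-6\right)) = - (5 - 12) = \left(-1\right) \left(-7\right) = 7$)
$J + H{\left(16,-5 \right)} = 7 + \frac{7 - 5}{-11 + 16} = 7 + \frac{1}{5} \cdot 2 = 7 + \frac{2}{5} = \frac{37}{5}$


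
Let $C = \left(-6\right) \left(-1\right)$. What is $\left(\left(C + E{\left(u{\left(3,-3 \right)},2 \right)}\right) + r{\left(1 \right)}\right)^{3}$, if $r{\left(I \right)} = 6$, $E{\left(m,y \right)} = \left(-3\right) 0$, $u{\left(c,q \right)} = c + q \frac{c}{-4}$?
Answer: $1728$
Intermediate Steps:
$C = 6$
$u{\left(c,q \right)} = c - \frac{c q}{4}$ ($u{\left(c,q \right)} = c + q c \left(- \frac{1}{4}\right) = c + q \left(- \frac{c}{4}\right) = c - \frac{c q}{4}$)
$E{\left(m,y \right)} = 0$
$\left(\left(C + E{\left(u{\left(3,-3 \right)},2 \right)}\right) + r{\left(1 \right)}\right)^{3} = \left(\left(6 + 0\right) + 6\right)^{3} = \left(6 + 6\right)^{3} = 12^{3} = 1728$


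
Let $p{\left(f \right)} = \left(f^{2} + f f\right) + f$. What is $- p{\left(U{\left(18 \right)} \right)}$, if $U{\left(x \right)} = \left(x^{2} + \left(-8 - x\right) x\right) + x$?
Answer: $-31626$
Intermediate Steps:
$U{\left(x \right)} = x + x^{2} + x \left(-8 - x\right)$ ($U{\left(x \right)} = \left(x^{2} + x \left(-8 - x\right)\right) + x = x + x^{2} + x \left(-8 - x\right)$)
$p{\left(f \right)} = f + 2 f^{2}$ ($p{\left(f \right)} = \left(f^{2} + f^{2}\right) + f = 2 f^{2} + f = f + 2 f^{2}$)
$- p{\left(U{\left(18 \right)} \right)} = - \left(-7\right) 18 \left(1 + 2 \left(\left(-7\right) 18\right)\right) = - \left(-126\right) \left(1 + 2 \left(-126\right)\right) = - \left(-126\right) \left(1 - 252\right) = - \left(-126\right) \left(-251\right) = \left(-1\right) 31626 = -31626$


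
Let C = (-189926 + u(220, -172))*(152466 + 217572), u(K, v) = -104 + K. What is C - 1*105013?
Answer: -70237017793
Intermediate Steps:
C = -70236912780 (C = (-189926 + (-104 + 220))*(152466 + 217572) = (-189926 + 116)*370038 = -189810*370038 = -70236912780)
C - 1*105013 = -70236912780 - 1*105013 = -70236912780 - 105013 = -70237017793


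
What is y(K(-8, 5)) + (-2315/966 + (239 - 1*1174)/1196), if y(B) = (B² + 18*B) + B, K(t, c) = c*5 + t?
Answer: 15291167/25116 ≈ 608.82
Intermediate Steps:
K(t, c) = t + 5*c (K(t, c) = 5*c + t = t + 5*c)
y(B) = B² + 19*B
y(K(-8, 5)) + (-2315/966 + (239 - 1*1174)/1196) = (-8 + 5*5)*(19 + (-8 + 5*5)) + (-2315/966 + (239 - 1*1174)/1196) = (-8 + 25)*(19 + (-8 + 25)) + (-2315*1/966 + (239 - 1174)*(1/1196)) = 17*(19 + 17) + (-2315/966 - 935*1/1196) = 17*36 + (-2315/966 - 935/1196) = 612 - 79825/25116 = 15291167/25116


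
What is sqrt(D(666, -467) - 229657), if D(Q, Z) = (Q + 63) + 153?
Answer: 5*I*sqrt(9151) ≈ 478.3*I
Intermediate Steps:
D(Q, Z) = 216 + Q (D(Q, Z) = (63 + Q) + 153 = 216 + Q)
sqrt(D(666, -467) - 229657) = sqrt((216 + 666) - 229657) = sqrt(882 - 229657) = sqrt(-228775) = 5*I*sqrt(9151)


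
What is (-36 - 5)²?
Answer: 1681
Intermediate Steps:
(-36 - 5)² = (-41)² = 1681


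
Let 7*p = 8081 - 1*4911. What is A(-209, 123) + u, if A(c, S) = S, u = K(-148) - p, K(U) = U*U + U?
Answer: 149983/7 ≈ 21426.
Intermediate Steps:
p = 3170/7 (p = (8081 - 1*4911)/7 = (8081 - 4911)/7 = (1/7)*3170 = 3170/7 ≈ 452.86)
K(U) = U + U**2 (K(U) = U**2 + U = U + U**2)
u = 149122/7 (u = -148*(1 - 148) - 1*3170/7 = -148*(-147) - 3170/7 = 21756 - 3170/7 = 149122/7 ≈ 21303.)
A(-209, 123) + u = 123 + 149122/7 = 149983/7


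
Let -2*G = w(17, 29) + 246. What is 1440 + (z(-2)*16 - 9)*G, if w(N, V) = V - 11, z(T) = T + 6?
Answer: -5820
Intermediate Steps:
z(T) = 6 + T
w(N, V) = -11 + V
G = -132 (G = -((-11 + 29) + 246)/2 = -(18 + 246)/2 = -1/2*264 = -132)
1440 + (z(-2)*16 - 9)*G = 1440 + ((6 - 2)*16 - 9)*(-132) = 1440 + (4*16 - 9)*(-132) = 1440 + (64 - 9)*(-132) = 1440 + 55*(-132) = 1440 - 7260 = -5820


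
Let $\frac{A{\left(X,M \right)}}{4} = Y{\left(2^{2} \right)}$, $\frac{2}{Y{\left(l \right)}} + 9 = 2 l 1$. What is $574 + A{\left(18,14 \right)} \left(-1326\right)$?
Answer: $11182$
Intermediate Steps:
$Y{\left(l \right)} = \frac{2}{-9 + 2 l}$ ($Y{\left(l \right)} = \frac{2}{-9 + 2 l 1} = \frac{2}{-9 + 2 l}$)
$A{\left(X,M \right)} = -8$ ($A{\left(X,M \right)} = 4 \frac{2}{-9 + 2 \cdot 2^{2}} = 4 \frac{2}{-9 + 2 \cdot 4} = 4 \frac{2}{-9 + 8} = 4 \frac{2}{-1} = 4 \cdot 2 \left(-1\right) = 4 \left(-2\right) = -8$)
$574 + A{\left(18,14 \right)} \left(-1326\right) = 574 - -10608 = 574 + 10608 = 11182$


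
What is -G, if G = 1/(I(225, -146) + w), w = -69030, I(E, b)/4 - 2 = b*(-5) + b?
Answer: 1/66686 ≈ 1.4996e-5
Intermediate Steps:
I(E, b) = 8 - 16*b (I(E, b) = 8 + 4*(b*(-5) + b) = 8 + 4*(-5*b + b) = 8 + 4*(-4*b) = 8 - 16*b)
G = -1/66686 (G = 1/((8 - 16*(-146)) - 69030) = 1/((8 + 2336) - 69030) = 1/(2344 - 69030) = 1/(-66686) = -1/66686 ≈ -1.4996e-5)
-G = -1*(-1/66686) = 1/66686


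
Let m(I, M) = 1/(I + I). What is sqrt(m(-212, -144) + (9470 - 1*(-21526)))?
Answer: sqrt(1393084118)/212 ≈ 176.06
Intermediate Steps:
m(I, M) = 1/(2*I)
sqrt(m(-212, -144) + (9470 - 1*(-21526))) = sqrt((1/2)/(-212) + (9470 - 1*(-21526))) = sqrt((1/2)*(-1/212) + (9470 + 21526)) = sqrt(-1/424 + 30996) = sqrt(13142303/424) = sqrt(1393084118)/212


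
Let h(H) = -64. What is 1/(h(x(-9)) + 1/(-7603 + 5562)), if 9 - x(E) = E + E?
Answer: -2041/130625 ≈ -0.015625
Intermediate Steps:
x(E) = 9 - 2*E (x(E) = 9 - (E + E) = 9 - 2*E)
1/(h(x(-9)) + 1/(-7603 + 5562)) = 1/(-64 + 1/(-7603 + 5562)) = 1/(-64 + 1/(-2041)) = 1/(-64 - 1/2041) = 1/(-130625/2041) = -2041/130625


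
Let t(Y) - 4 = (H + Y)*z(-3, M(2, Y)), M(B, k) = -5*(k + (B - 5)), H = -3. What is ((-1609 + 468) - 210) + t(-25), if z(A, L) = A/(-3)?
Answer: -1375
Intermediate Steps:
M(B, k) = 25 - 5*B - 5*k (M(B, k) = -5*(k + (-5 + B)) = -5*(-5 + B + k) = 25 - 5*B - 5*k)
z(A, L) = -A/3 (z(A, L) = A*(-⅓) = -A/3)
t(Y) = 1 + Y (t(Y) = 4 + (-3 + Y)*(-⅓*(-3)) = 4 + (-3 + Y)*1 = 4 + (-3 + Y) = 1 + Y)
((-1609 + 468) - 210) + t(-25) = ((-1609 + 468) - 210) + (1 - 25) = (-1141 - 210) - 24 = -1351 - 24 = -1375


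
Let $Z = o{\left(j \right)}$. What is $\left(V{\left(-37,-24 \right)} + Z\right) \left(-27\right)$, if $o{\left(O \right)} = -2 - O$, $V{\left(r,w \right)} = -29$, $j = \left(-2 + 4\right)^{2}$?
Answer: $945$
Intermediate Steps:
$j = 4$ ($j = 2^{2} = 4$)
$Z = -6$ ($Z = -2 - 4 = -6$)
$\left(V{\left(-37,-24 \right)} + Z\right) \left(-27\right) = \left(-29 - 6\right) \left(-27\right) = \left(-35\right) \left(-27\right) = 945$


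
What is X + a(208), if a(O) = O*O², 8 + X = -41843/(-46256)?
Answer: 416253345267/46256 ≈ 8.9989e+6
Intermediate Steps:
X = -328205/46256 (X = -8 - 41843/(-46256) = -8 - 41843*(-1/46256) = -8 + 41843/46256 = -328205/46256 ≈ -7.0954)
a(O) = O³
X + a(208) = -328205/46256 + 208³ = -328205/46256 + 8998912 = 416253345267/46256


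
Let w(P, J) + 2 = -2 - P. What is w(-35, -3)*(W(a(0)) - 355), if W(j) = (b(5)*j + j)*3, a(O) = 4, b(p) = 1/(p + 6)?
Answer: -116591/11 ≈ -10599.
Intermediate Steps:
b(p) = 1/(6 + p)
W(j) = 36*j/11 (W(j) = (j/(6 + 5) + j)*3 = (j/11 + j)*3 = (12*j/11)*3 = 36*j/11)
w(P, J) = -4 - P (w(P, J) = -2 + (-2 - P) = -4 - P)
w(-35, -3)*(W(a(0)) - 355) = (-4 - 1*(-35))*((36/11)*4 - 355) = (-4 + 35)*(144/11 - 355) = 31*(-3761/11) = -116591/11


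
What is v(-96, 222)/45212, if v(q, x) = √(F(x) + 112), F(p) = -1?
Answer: √111/45212 ≈ 0.00023303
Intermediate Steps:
v(q, x) = √111 (v(q, x) = √(-1 + 112) = √111)
v(-96, 222)/45212 = √111/45212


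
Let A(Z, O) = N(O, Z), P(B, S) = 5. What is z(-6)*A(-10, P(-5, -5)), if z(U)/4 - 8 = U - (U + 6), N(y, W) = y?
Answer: 40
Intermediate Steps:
A(Z, O) = O
z(U) = 8 (z(U) = 32 + 4*(U - (U + 6)) = 32 + 4*(U - (6 + U)) = 32 + 4*(U + (-6 - U)) = 32 + 4*(-6) = 32 - 24 = 8)
z(-6)*A(-10, P(-5, -5)) = 8*5 = 40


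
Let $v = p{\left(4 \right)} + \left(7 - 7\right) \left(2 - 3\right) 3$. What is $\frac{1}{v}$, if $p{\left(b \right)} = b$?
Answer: $\frac{1}{4} \approx 0.25$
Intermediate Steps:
$v = 4$ ($v = 4 + \left(7 - 7\right) \left(2 - 3\right) 3 = 4 + \left(7 - 7\right) \left(\left(-1\right) 3\right) = 4 + 0 \left(-3\right) = 4 + 0 = 4$)
$\frac{1}{v} = \frac{1}{4}$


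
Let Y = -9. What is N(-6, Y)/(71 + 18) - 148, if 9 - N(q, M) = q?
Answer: -13157/89 ≈ -147.83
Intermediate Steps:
N(q, M) = 9 - q
N(-6, Y)/(71 + 18) - 148 = (9 - 1*(-6))/(71 + 18) - 148 = (9 + 6)/89 - 148 = (1/89)*15 - 148 = 15/89 - 148 = -13157/89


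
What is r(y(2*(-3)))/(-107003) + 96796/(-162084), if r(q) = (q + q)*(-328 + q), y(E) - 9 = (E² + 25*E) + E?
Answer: -502958555/333528351 ≈ -1.5080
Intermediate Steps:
y(E) = 9 + E² + 26*E (y(E) = 9 + ((E² + 25*E) + E) = 9 + (E² + 26*E) = 9 + E² + 26*E)
r(q) = 2*q*(-328 + q) (r(q) = (2*q)*(-328 + q) = 2*q*(-328 + q))
r(y(2*(-3)))/(-107003) + 96796/(-162084) = (2*(9 + (2*(-3))² + 26*(2*(-3)))*(-328 + (9 + (2*(-3))² + 26*(2*(-3)))))/(-107003) + 96796/(-162084) = (2*(9 + (-6)² + 26*(-6))*(-328 + (9 + (-6)² + 26*(-6))))*(-1/107003) + 96796*(-1/162084) = (2*(9 + 36 - 156)*(-328 + (9 + 36 - 156)))*(-1/107003) - 24199/40521 = (2*(-111)*(-328 - 111))*(-1/107003) - 24199/40521 = (2*(-111)*(-439))*(-1/107003) - 24199/40521 = 97458*(-1/107003) - 24199/40521 = -97458/107003 - 24199/40521 = -502958555/333528351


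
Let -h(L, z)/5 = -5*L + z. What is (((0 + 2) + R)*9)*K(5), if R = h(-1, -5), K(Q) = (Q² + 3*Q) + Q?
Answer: 810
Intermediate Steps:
K(Q) = Q² + 4*Q
h(L, z) = -5*z + 25*L (h(L, z) = -5*(-5*L + z) = -5*(z - 5*L) = -5*z + 25*L)
R = 0 (R = -5*(-5) + 25*(-1) = 25 - 25 = 0)
(((0 + 2) + R)*9)*K(5) = (((0 + 2) + 0)*9)*(5*(4 + 5)) = ((2 + 0)*9)*(5*9) = (2*9)*45 = 18*45 = 810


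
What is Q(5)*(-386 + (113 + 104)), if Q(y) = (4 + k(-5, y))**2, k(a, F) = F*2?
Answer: -33124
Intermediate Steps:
k(a, F) = 2*F
Q(y) = (4 + 2*y)**2
Q(5)*(-386 + (113 + 104)) = (4*(2 + 5)**2)*(-386 + (113 + 104)) = (4*7**2)*(-386 + 217) = (4*49)*(-169) = 196*(-169) = -33124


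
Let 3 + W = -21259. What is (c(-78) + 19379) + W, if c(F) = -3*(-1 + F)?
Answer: -1646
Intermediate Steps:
W = -21262 (W = -3 - 21259 = -21262)
c(F) = 3 - 3*F
(c(-78) + 19379) + W = ((3 - 3*(-78)) + 19379) - 21262 = ((3 + 234) + 19379) - 21262 = (237 + 19379) - 21262 = 19616 - 21262 = -1646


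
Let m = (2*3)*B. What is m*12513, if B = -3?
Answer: -225234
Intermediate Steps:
m = -18 (m = (2*3)*(-3) = 6*(-3) = -18)
m*12513 = -18*12513 = -225234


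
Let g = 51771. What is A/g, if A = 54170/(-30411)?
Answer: -54170/1574407881 ≈ -3.4407e-5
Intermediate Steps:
A = -54170/30411 (A = 54170*(-1/30411) = -54170/30411 ≈ -1.7813)
A/g = -54170/30411/51771 = -54170/30411*1/51771 = -54170/1574407881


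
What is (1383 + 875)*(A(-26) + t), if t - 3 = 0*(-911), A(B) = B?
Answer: -51934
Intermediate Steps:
t = 3 (t = 3 + 0*(-911) = 3 + 0 = 3)
(1383 + 875)*(A(-26) + t) = (1383 + 875)*(-26 + 3) = 2258*(-23) = -51934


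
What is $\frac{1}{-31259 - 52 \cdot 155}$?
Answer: $- \frac{1}{39319} \approx -2.5433 \cdot 10^{-5}$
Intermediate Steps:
$\frac{1}{-31259 - 52 \cdot 155} = \frac{1}{-31259 - 8060} = \frac{1}{-39319} = - \frac{1}{39319}$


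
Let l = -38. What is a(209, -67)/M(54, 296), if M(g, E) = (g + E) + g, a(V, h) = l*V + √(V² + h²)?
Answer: -3971/202 + √48170/404 ≈ -19.115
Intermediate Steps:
a(V, h) = √(V² + h²) - 38*V (a(V, h) = -38*V + √(V² + h²) = √(V² + h²) - 38*V)
M(g, E) = E + 2*g (M(g, E) = (E + g) + g = E + 2*g)
a(209, -67)/M(54, 296) = (√(209² + (-67)²) - 38*209)/(296 + 2*54) = (√(43681 + 4489) - 7942)/(296 + 108) = (√48170 - 7942)/404 = (-7942 + √48170)*(1/404) = -3971/202 + √48170/404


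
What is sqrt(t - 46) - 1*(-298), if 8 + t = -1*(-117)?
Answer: 298 + 3*sqrt(7) ≈ 305.94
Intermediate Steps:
t = 109 (t = -8 - 1*(-117) = -8 + 117 = 109)
sqrt(t - 46) - 1*(-298) = sqrt(109 - 46) - 1*(-298) = sqrt(63) + 298 = 3*sqrt(7) + 298 = 298 + 3*sqrt(7)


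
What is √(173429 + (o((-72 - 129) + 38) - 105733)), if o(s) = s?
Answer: √67533 ≈ 259.87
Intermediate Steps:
√(173429 + (o((-72 - 129) + 38) - 105733)) = √(173429 + (((-72 - 129) + 38) - 105733)) = √(173429 + ((-201 + 38) - 105733)) = √(173429 + (-163 - 105733)) = √(173429 - 105896) = √67533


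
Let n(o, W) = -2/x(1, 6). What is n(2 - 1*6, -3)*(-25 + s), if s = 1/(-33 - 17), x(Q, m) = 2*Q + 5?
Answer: 1251/175 ≈ 7.1486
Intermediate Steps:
x(Q, m) = 5 + 2*Q
n(o, W) = -2/7 (n(o, W) = -2/(5 + 2*1) = -2/(5 + 2) = -2/7)
s = -1/50 (s = 1/(-50) = -1/50 ≈ -0.020000)
n(2 - 1*6, -3)*(-25 + s) = -2*(-25 - 1/50)/7 = -2/7*(-1251/50) = 1251/175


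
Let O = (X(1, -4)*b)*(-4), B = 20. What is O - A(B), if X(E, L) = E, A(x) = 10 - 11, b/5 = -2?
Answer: 41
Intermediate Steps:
b = -10 (b = 5*(-2) = -10)
A(x) = -1
O = 40 (O = (1*(-10))*(-4) = -10*(-4) = 40)
O - A(B) = 40 - 1*(-1) = 40 + 1 = 41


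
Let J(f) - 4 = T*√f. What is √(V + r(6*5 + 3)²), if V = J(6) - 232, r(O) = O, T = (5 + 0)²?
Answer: √(861 + 25*√6) ≈ 30.368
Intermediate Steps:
T = 25 (T = 5² = 25)
J(f) = 4 + 25*√f
V = -228 + 25*√6 (V = (4 + 25*√6) - 232 = -228 + 25*√6 ≈ -166.76)
√(V + r(6*5 + 3)²) = √((-228 + 25*√6) + (6*5 + 3)²) = √((-228 + 25*√6) + (30 + 3)²) = √((-228 + 25*√6) + 33²) = √((-228 + 25*√6) + 1089) = √(861 + 25*√6)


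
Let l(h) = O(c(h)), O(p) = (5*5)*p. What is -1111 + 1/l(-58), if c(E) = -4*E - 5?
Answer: -6304924/5675 ≈ -1111.0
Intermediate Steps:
c(E) = -5 - 4*E
O(p) = 25*p
l(h) = -125 - 100*h (l(h) = 25*(-5 - 4*h) = -125 - 100*h)
-1111 + 1/l(-58) = -1111 + 1/(-125 - 100*(-58)) = -1111 + 1/(-125 + 5800) = -1111 + 1/5675 = -6304924/5675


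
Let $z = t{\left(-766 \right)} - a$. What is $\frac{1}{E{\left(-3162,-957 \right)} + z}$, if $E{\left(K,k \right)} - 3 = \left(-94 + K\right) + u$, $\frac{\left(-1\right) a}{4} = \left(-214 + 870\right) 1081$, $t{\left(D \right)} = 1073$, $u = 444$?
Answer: $\frac{1}{2834808} \approx 3.5276 \cdot 10^{-7}$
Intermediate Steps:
$a = -2836544$ ($a = - 4 \left(-214 + 870\right) 1081 = - 4 \cdot 656 \cdot 1081 = \left(-4\right) 709136 = -2836544$)
$E{\left(K,k \right)} = 353 + K$ ($E{\left(K,k \right)} = 3 + \left(\left(-94 + K\right) + 444\right) = 3 + \left(350 + K\right) = 353 + K$)
$z = 2837617$ ($z = 1073 - -2836544 = 1073 + 2836544 = 2837617$)
$\frac{1}{E{\left(-3162,-957 \right)} + z} = \frac{1}{\left(353 - 3162\right) + 2837617} = \frac{1}{-2809 + 2837617} = \frac{1}{2834808}$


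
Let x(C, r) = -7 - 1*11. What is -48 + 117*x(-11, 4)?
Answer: -2154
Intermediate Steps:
x(C, r) = -18 (x(C, r) = -7 - 11 = -18)
-48 + 117*x(-11, 4) = -48 + 117*(-18) = -48 - 2106 = -2154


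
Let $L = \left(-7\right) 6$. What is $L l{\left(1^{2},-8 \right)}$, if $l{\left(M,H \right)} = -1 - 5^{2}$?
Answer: $1092$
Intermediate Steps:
$L = -42$
$l{\left(M,H \right)} = -26$ ($l{\left(M,H \right)} = -1 - 25 = -26$)
$L l{\left(1^{2},-8 \right)} = \left(-42\right) \left(-26\right) = 1092$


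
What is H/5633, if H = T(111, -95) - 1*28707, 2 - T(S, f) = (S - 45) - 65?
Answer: -28706/5633 ≈ -5.0960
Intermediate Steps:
T(S, f) = 112 - S (T(S, f) = 2 - ((S - 45) - 65) = 2 - ((-45 + S) - 65) = 2 - (-110 + S) = 2 + (110 - S) = 112 - S)
H = -28706 (H = (112 - 1*111) - 1*28707 = (112 - 111) - 28707 = 1 - 28707 = -28706)
H/5633 = -28706/5633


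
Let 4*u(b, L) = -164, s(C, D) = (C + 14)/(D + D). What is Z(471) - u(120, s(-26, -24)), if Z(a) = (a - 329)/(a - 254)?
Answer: 9039/217 ≈ 41.654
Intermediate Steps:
s(C, D) = (14 + C)/(2*D) (s(C, D) = (14 + C)/((2*D)) = (14 + C)*(1/(2*D)) = (14 + C)/(2*D))
u(b, L) = -41 (u(b, L) = (¼)*(-164) = -41)
Z(a) = (-329 + a)/(-254 + a)
Z(471) - u(120, s(-26, -24)) = (-329 + 471)/(-254 + 471) - 1*(-41) = 142/217 + 41 = 9039/217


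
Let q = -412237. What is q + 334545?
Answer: -77692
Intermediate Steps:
q + 334545 = -412237 + 334545 = -77692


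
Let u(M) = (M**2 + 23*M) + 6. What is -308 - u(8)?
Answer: -562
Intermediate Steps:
u(M) = 6 + M**2 + 23*M
-308 - u(8) = -308 - (6 + 8**2 + 23*8) = -308 - (6 + 64 + 184) = -308 - 1*254 = -308 - 254 = -562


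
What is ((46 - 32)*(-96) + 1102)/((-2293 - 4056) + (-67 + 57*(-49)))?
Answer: 242/9209 ≈ 0.026279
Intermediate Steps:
((46 - 32)*(-96) + 1102)/((-2293 - 4056) + (-67 + 57*(-49))) = (14*(-96) + 1102)/(-6349 + (-67 - 2793)) = (-1344 + 1102)/(-6349 - 2860) = -242/(-9209) = -242*(-1/9209) = 242/9209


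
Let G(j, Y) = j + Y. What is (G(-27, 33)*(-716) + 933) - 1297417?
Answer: -1300780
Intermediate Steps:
G(j, Y) = Y + j
(G(-27, 33)*(-716) + 933) - 1297417 = ((33 - 27)*(-716) + 933) - 1297417 = (6*(-716) + 933) - 1297417 = (-4296 + 933) - 1297417 = -3363 - 1297417 = -1300780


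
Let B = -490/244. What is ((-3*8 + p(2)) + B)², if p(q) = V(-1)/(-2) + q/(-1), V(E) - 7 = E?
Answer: 14311089/14884 ≈ 961.51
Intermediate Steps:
V(E) = 7 + E
p(q) = -3 - q (p(q) = (7 - 1)/(-2) + q/(-1) = 6*(-½) + q*(-1) = -3 - q)
B = -245/122 (B = -490*1/244 = -245/122 ≈ -2.0082)
((-3*8 + p(2)) + B)² = ((-3*8 + (-3 - 1*2)) - 245/122)² = ((-24 + (-3 - 2)) - 245/122)² = ((-24 - 5) - 245/122)² = (-29 - 245/122)² = (-3783/122)² = 14311089/14884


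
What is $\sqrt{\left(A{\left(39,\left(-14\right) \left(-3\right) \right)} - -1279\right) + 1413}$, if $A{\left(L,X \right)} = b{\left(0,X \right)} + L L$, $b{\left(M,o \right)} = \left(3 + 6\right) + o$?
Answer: $2 \sqrt{1066} \approx 65.299$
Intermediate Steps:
$b{\left(M,o \right)} = 9 + o$
$A{\left(L,X \right)} = 9 + X + L^{2}$ ($A{\left(L,X \right)} = \left(9 + X\right) + L L = \left(9 + X\right) + L^{2} = 9 + X + L^{2}$)
$\sqrt{\left(A{\left(39,\left(-14\right) \left(-3\right) \right)} - -1279\right) + 1413} = \sqrt{\left(\left(9 - -42 + 39^{2}\right) - -1279\right) + 1413} = \sqrt{\left(\left(9 + 42 + 1521\right) + 1279\right) + 1413} = \sqrt{\left(1572 + 1279\right) + 1413} = \sqrt{2851 + 1413} = \sqrt{4264} = 2 \sqrt{1066}$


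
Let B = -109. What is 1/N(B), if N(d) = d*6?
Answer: -1/654 ≈ -0.0015291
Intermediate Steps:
N(d) = 6*d
1/N(B) = 1/(6*(-109)) = 1/(-654) = -1/654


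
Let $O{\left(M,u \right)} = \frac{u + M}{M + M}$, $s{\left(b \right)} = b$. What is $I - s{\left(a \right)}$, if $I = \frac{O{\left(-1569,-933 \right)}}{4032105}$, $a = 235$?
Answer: $- \frac{165188621536}{702930305} \approx -235.0$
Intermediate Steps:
$O{\left(M,u \right)} = \frac{M + u}{2 M}$
$I = \frac{139}{702930305}$ ($I = \frac{\frac{1}{2} \frac{1}{-1569} \left(-1569 - 933\right)}{4032105} = \frac{1}{2} \left(- \frac{1}{1569}\right) \left(-2502\right) \frac{1}{4032105} = \frac{417}{523} \cdot \frac{1}{4032105} = \frac{139}{702930305} \approx 1.9774 \cdot 10^{-7}$)
$I - s{\left(a \right)} = \frac{139}{702930305} - 235 = - \frac{165188621536}{702930305}$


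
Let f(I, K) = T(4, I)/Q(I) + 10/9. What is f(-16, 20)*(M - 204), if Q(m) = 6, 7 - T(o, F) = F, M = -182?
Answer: -17177/9 ≈ -1908.6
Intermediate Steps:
T(o, F) = 7 - F
f(I, K) = 41/18 - I/6 (f(I, K) = (7 - I)/6 + 10/9 = (7 - I)*(1/6) + 10*(1/9) = (7/6 - I/6) + 10/9 = 41/18 - I/6)
f(-16, 20)*(M - 204) = (41/18 - 1/6*(-16))*(-182 - 204) = (41/18 + 8/3)*(-386) = (89/18)*(-386) = -17177/9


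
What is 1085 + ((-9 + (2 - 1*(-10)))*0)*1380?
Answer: 1085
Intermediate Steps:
1085 + ((-9 + (2 - 1*(-10)))*0)*1380 = 1085 + ((-9 + (2 + 10))*0)*1380 = 1085 + ((-9 + 12)*0)*1380 = 1085 + (3*0)*1380 = 1085 + 0*1380 = 1085 + 0 = 1085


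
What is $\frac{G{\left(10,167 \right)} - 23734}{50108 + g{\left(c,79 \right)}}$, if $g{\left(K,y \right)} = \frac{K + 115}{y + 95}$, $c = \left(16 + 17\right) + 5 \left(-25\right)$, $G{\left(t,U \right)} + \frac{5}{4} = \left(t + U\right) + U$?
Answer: $- \frac{1628031}{3487526} \approx -0.46682$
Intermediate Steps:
$G{\left(t,U \right)} = - \frac{5}{4} + t + 2 U$ ($G{\left(t,U \right)} = - \frac{5}{4} + \left(\left(t + U\right) + U\right) = - \frac{5}{4} + \left(\left(U + t\right) + U\right) = - \frac{5}{4} + \left(t + 2 U\right) = - \frac{5}{4} + t + 2 U$)
$c = -92$ ($c = 33 - 125 = -92$)
$g{\left(K,y \right)} = \frac{115 + K}{95 + y}$
$\frac{G{\left(10,167 \right)} - 23734}{50108 + g{\left(c,79 \right)}} = \frac{\left(- \frac{5}{4} + 10 + 2 \cdot 167\right) - 23734}{50108 + \frac{115 - 92}{95 + 79}} = \frac{\left(- \frac{5}{4} + 10 + 334\right) - 23734}{50108 + \frac{1}{174} \cdot 23} = \frac{\frac{1371}{4} - 23734}{50108 + \frac{1}{174} \cdot 23} = - \frac{93565}{4 \left(50108 + \frac{23}{174}\right)} = - \frac{93565}{4 \cdot \frac{8718815}{174}} = \left(- \frac{93565}{4}\right) \frac{174}{8718815} = - \frac{1628031}{3487526}$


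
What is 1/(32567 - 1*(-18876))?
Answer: 1/51443 ≈ 1.9439e-5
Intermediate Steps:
1/(32567 - 1*(-18876)) = 1/(32567 + 18876) = 1/51443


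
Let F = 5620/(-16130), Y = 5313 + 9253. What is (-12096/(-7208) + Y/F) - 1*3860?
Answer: -11561332367/253181 ≈ -45664.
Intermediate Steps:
Y = 14566
F = -562/1613 (F = 5620*(-1/16130) = -562/1613 ≈ -0.34842)
(-12096/(-7208) + Y/F) - 1*3860 = (-12096/(-7208) + 14566/(-562/1613)) - 1*3860 = (-12096*(-1/7208) + 14566*(-1613/562)) - 3860 = (1512/901 - 11747479/281) - 3860 = -10584053707/253181 - 3860 = -11561332367/253181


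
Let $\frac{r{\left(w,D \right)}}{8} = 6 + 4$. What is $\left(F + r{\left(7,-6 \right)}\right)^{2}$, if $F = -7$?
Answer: $5329$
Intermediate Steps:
$r{\left(w,D \right)} = 80$ ($r{\left(w,D \right)} = 8 \left(6 + 4\right) = 8 \cdot 10 = 80$)
$\left(F + r{\left(7,-6 \right)}\right)^{2} = \left(-7 + 80\right)^{2} = 73^{2} = 5329$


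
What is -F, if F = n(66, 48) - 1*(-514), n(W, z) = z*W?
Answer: -3682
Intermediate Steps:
n(W, z) = W*z
F = 3682 (F = 66*48 - 1*(-514) = 3168 + 514 = 3682)
-F = -1*3682 = -3682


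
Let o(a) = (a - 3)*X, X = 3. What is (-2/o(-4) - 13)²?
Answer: 73441/441 ≈ 166.53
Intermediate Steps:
o(a) = -9 + 3*a (o(a) = (a - 3)*3 = (-3 + a)*3 = -9 + 3*a)
(-2/o(-4) - 13)² = (-2/(-9 + 3*(-4)) - 13)² = (-2/(-9 - 12) - 13)² = (-2/(-21) - 13)² = (-2*(-1/21) - 13)² = (2/21 - 13)² = (-271/21)² = 73441/441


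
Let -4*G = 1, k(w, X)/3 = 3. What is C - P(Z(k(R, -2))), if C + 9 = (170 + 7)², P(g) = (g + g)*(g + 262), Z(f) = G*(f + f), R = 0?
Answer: 67275/2 ≈ 33638.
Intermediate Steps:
k(w, X) = 9 (k(w, X) = 3*3 = 9)
G = -¼ (G = -¼*1 = -¼ ≈ -0.25000)
Z(f) = -f/2 (Z(f) = -(f + f)/4 = -f/2)
P(g) = 2*g*(262 + g) (P(g) = (2*g)*(262 + g) = 2*g*(262 + g))
C = 31320 (C = -9 + (170 + 7)² = -9 + 177² = -9 + 31329 = 31320)
C - P(Z(k(R, -2))) = 31320 - 2*(-½*9)*(262 - ½*9) = 31320 - 2*(-9)*(262 - 9/2)/2 = 31320 - 2*(-9)*515/(2*2) = 31320 - 1*(-4635/2) = 31320 + 4635/2 = 67275/2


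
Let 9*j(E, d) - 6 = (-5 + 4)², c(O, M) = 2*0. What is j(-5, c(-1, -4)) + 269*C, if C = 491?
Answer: 1188718/9 ≈ 1.3208e+5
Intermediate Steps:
c(O, M) = 0
j(E, d) = 7/9 (j(E, d) = ⅔ + (-5 + 4)²/9 = ⅔ + (⅑)*(-1)² = ⅔ + (⅑)*1 = ⅔ + ⅑ = 7/9)
j(-5, c(-1, -4)) + 269*C = 7/9 + 269*491 = 7/9 + 132079 = 1188718/9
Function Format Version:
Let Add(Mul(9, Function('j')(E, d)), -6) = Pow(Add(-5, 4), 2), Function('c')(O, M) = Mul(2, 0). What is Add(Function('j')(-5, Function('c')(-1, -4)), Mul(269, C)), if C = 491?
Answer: Rational(1188718, 9) ≈ 1.3208e+5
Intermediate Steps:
Function('c')(O, M) = 0
Function('j')(E, d) = Rational(7, 9) (Function('j')(E, d) = Add(Rational(2, 3), Mul(Rational(1, 9), Pow(Add(-5, 4), 2))) = Add(Rational(2, 3), Mul(Rational(1, 9), Pow(-1, 2))) = Add(Rational(2, 3), Mul(Rational(1, 9), 1)) = Add(Rational(2, 3), Rational(1, 9)) = Rational(7, 9))
Add(Function('j')(-5, Function('c')(-1, -4)), Mul(269, C)) = Add(Rational(7, 9), Mul(269, 491)) = Add(Rational(7, 9), 132079) = Rational(1188718, 9)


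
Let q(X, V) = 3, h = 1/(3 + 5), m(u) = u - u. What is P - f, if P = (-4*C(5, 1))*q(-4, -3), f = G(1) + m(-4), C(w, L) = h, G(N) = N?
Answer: -5/2 ≈ -2.5000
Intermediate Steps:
m(u) = 0
h = ⅛ (h = 1/8 = ⅛ ≈ 0.12500)
C(w, L) = ⅛
f = 1 (f = 1 + 0 = 1)
P = -3/2 (P = -4*⅛*3 = -½*3 = -3/2 ≈ -1.5000)
P - f = -3/2 - 1*1 = -3/2 - 1 = -5/2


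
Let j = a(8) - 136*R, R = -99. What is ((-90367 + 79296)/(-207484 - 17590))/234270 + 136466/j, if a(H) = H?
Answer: 899448891311899/88794096790320 ≈ 10.130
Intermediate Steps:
j = 13472 (j = 8 - 136*(-99) = 8 + 13464 = 13472)
((-90367 + 79296)/(-207484 - 17590))/234270 + 136466/j = ((-90367 + 79296)/(-207484 - 17590))/234270 + 136466/13472 = -11071/(-225074)*(1/234270) + 136466*(1/13472) = -11071*(-1/225074)*(1/234270) + 68233/6736 = (11071/225074)*(1/234270) + 68233/6736 = 11071/52728085980 + 68233/6736 = 899448891311899/88794096790320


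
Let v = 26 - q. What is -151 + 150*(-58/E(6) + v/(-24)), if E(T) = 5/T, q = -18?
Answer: -10866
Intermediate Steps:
v = 44 (v = 26 - 1*(-18) = 26 + 18 = 44)
-151 + 150*(-58/E(6) + v/(-24)) = -151 + 150*(-58/(5/6) + 44/(-24)) = -151 + 150*(-58/(5*(⅙)) + 44*(-1/24)) = -151 + 150*(-58/⅚ - 11/6) = -151 + 150*(-58*6/5 - 11/6) = -151 + 150*(-348/5 - 11/6) = -151 + 150*(-2143/30) = -151 - 10715 = -10866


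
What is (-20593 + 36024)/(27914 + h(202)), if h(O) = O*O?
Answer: 1187/5286 ≈ 0.22456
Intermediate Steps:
h(O) = O**2
(-20593 + 36024)/(27914 + h(202)) = (-20593 + 36024)/(27914 + 202**2) = 15431/(27914 + 40804) = 15431/68718 = 15431*(1/68718) = 1187/5286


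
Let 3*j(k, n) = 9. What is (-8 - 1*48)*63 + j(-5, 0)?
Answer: -3525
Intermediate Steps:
j(k, n) = 3 (j(k, n) = (⅓)*9 = 3)
(-8 - 1*48)*63 + j(-5, 0) = (-8 - 1*48)*63 + 3 = (-8 - 48)*63 + 3 = -56*63 + 3 = -3528 + 3 = -3525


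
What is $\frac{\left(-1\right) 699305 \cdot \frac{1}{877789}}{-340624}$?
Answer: $\frac{699305}{298996000336} \approx 2.3388 \cdot 10^{-6}$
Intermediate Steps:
$\frac{\left(-1\right) 699305 \cdot \frac{1}{877789}}{-340624} = \left(-699305\right) \frac{1}{877789} \left(- \frac{1}{340624}\right) = \left(- \frac{699305}{877789}\right) \left(- \frac{1}{340624}\right) = \frac{699305}{298996000336}$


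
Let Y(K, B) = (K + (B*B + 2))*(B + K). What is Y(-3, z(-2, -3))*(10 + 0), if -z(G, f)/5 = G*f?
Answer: -296670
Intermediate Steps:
z(G, f) = -5*G*f
Y(K, B) = (B + K)*(2 + K + B²) (Y(K, B) = (K + (B² + 2))*(B + K) = (K + (2 + B²))*(B + K) = (2 + K + B²)*(B + K) = (B + K)*(2 + K + B²))
Y(-3, z(-2, -3))*(10 + 0) = ((-5*(-2)*(-3))³ + (-3)² + 2*(-5*(-2)*(-3)) + 2*(-3) - 5*(-2)*(-3)*(-3) - 3*(-5*(-2)*(-3))²)*(10 + 0) = ((-30)³ + 9 + 2*(-30) - 6 - 30*(-3) - 3*(-30)²)*10 = (-27000 + 9 - 60 - 6 + 90 - 3*900)*10 = (-27000 + 9 - 60 - 6 + 90 - 2700)*10 = -29667*10 = -296670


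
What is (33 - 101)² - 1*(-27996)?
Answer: 32620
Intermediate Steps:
(33 - 101)² - 1*(-27996) = (-68)² + 27996 = 4624 + 27996 = 32620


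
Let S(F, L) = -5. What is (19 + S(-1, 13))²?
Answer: 196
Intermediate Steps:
(19 + S(-1, 13))² = (19 - 5)² = 14² = 196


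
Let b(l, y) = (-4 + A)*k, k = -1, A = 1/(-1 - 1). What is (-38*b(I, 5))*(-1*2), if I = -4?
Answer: 342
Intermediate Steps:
A = -½ (A = 1/(-2) = -½ ≈ -0.50000)
b(l, y) = 9/2 (b(l, y) = (-4 - ½)*(-1) = -9/2*(-1) = 9/2)
(-38*b(I, 5))*(-1*2) = (-38*9/2)*(-1*2) = -171*(-2) = 342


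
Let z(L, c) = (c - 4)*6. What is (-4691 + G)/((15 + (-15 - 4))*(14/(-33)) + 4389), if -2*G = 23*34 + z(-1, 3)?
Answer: -167607/144893 ≈ -1.1568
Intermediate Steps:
z(L, c) = -24 + 6*c (z(L, c) = (-4 + c)*6 = -24 + 6*c)
G = -388 (G = -(23*34 + (-24 + 6*3))/2 = -(782 + (-24 + 18))/2 = -(782 - 6)/2 = -½*776 = -388)
(-4691 + G)/((15 + (-15 - 4))*(14/(-33)) + 4389) = (-4691 - 388)/((15 + (-15 - 4))*(14/(-33)) + 4389) = -5079/((15 - 19)*(14*(-1/33)) + 4389) = -5079/(-4*(-14/33) + 4389) = -5079/(56/33 + 4389) = -5079/144893/33 = -5079*33/144893 = -167607/144893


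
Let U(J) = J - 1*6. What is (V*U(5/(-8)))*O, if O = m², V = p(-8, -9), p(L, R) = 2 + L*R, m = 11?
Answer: -237281/4 ≈ -59320.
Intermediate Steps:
U(J) = -6 + J (U(J) = J - 6 = -6 + J)
V = 74 (V = 2 - 8*(-9) = 2 + 72 = 74)
O = 121 (O = 11² = 121)
(V*U(5/(-8)))*O = (74*(-6 + 5/(-8)))*121 = (74*(-6 + 5*(-⅛)))*121 = (74*(-6 - 5/8))*121 = (74*(-53/8))*121 = -1961/4*121 = -237281/4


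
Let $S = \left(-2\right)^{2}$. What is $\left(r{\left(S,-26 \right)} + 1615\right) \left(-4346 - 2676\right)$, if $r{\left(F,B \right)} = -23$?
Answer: $-11179024$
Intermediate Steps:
$S = 4$
$\left(r{\left(S,-26 \right)} + 1615\right) \left(-4346 - 2676\right) = \left(-23 + 1615\right) \left(-4346 - 2676\right) = 1592 \left(-7022\right) = -11179024$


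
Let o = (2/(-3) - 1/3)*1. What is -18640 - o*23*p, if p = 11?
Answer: -18387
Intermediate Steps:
o = -1 (o = (2*(-⅓) - 1*⅓)*1 = (-⅔ - ⅓)*1 = -1*1 = -1)
-18640 - o*23*p = -18640 - (-1*23)*11 = -18640 - (-23)*11 = -18640 - 1*(-253) = -18640 + 253 = -18387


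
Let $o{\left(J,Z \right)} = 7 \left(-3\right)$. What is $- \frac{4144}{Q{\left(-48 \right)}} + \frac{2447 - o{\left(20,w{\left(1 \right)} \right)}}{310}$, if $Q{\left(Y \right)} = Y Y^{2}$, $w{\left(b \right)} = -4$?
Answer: $\frac{8569553}{1071360} \approx 7.9988$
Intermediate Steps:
$o{\left(J,Z \right)} = -21$
$Q{\left(Y \right)} = Y^{3}$
$- \frac{4144}{Q{\left(-48 \right)}} + \frac{2447 - o{\left(20,w{\left(1 \right)} \right)}}{310} = - \frac{4144}{\left(-48\right)^{3}} + \frac{2447 - -21}{310} = - \frac{4144}{-110592} + \left(2447 + 21\right) \frac{1}{310} = \left(-4144\right) \left(- \frac{1}{110592}\right) + 2468 \cdot \frac{1}{310} = \frac{259}{6912} + \frac{1234}{155} = \frac{8569553}{1071360}$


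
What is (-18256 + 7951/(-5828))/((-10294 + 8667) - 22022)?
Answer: 35467973/45942124 ≈ 0.77201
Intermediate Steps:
(-18256 + 7951/(-5828))/((-10294 + 8667) - 22022) = (-18256 + 7951*(-1/5828))/(-1627 - 22022) = (-18256 - 7951/5828)/(-23649) = -106403919/5828*(-1/23649) = 35467973/45942124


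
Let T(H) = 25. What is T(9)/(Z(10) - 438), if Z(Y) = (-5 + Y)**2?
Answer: -25/413 ≈ -0.060533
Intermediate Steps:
T(9)/(Z(10) - 438) = 25/((-5 + 10)**2 - 438) = 25/(5**2 - 438) = 25/(25 - 438) = 25/(-413) = 25*(-1/413) = -25/413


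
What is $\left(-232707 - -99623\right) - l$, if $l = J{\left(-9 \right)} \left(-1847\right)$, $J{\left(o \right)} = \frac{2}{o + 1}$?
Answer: $- \frac{534183}{4} \approx -1.3355 \cdot 10^{5}$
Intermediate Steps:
$J{\left(o \right)} = \frac{2}{1 + o}$
$l = \frac{1847}{4}$ ($l = \frac{2}{1 - 9} \left(-1847\right) = \frac{2}{-8} \left(-1847\right) = 2 \left(- \frac{1}{8}\right) \left(-1847\right) = \left(- \frac{1}{4}\right) \left(-1847\right) = \frac{1847}{4} \approx 461.75$)
$\left(-232707 - -99623\right) - l = \left(-232707 - -99623\right) - \frac{1847}{4} = \left(-232707 + 99623\right) - \frac{1847}{4} = -133084 - \frac{1847}{4} = - \frac{534183}{4}$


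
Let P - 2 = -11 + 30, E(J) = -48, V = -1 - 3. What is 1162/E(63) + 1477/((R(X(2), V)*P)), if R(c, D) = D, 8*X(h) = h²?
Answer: -1003/24 ≈ -41.792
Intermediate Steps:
V = -4
X(h) = h²/8
P = 21 (P = 2 + (-11 + 30) = 2 + 19 = 21)
1162/E(63) + 1477/((R(X(2), V)*P)) = 1162/(-48) + 1477/((-4*21)) = 1162*(-1/48) + 1477/(-84) = -581/24 + 1477*(-1/84) = -581/24 - 211/12 = -1003/24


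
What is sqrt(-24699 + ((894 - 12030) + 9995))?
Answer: 4*I*sqrt(1615) ≈ 160.75*I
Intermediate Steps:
sqrt(-24699 + ((894 - 12030) + 9995)) = sqrt(-24699 + (-11136 + 9995)) = sqrt(-24699 - 1141) = sqrt(-25840) = 4*I*sqrt(1615)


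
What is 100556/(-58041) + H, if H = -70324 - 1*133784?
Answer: -11846732984/58041 ≈ -2.0411e+5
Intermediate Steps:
H = -204108 (H = -70324 - 133784 = -204108)
100556/(-58041) + H = 100556/(-58041) - 204108 = 100556*(-1/58041) - 204108 = -100556/58041 - 204108 = -11846732984/58041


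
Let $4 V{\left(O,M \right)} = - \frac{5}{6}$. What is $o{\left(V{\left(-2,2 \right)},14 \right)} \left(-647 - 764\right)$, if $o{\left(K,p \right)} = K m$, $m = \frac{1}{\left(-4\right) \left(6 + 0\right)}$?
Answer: $- \frac{7055}{576} \approx -12.248$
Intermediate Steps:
$V{\left(O,M \right)} = - \frac{5}{24}$ ($V{\left(O,M \right)} = \frac{\left(-5\right) \frac{1}{6}}{4} = \frac{1}{4} \left(- \frac{5}{6}\right) = - \frac{5}{24}$)
$m = - \frac{1}{24}$ ($m = \frac{1}{\left(-4\right) 6} = \frac{1}{-24} = - \frac{1}{24} \approx -0.041667$)
$o{\left(K,p \right)} = - \frac{K}{24}$ ($o{\left(K,p \right)} = K \left(- \frac{1}{24}\right) = - \frac{K}{24}$)
$o{\left(V{\left(-2,2 \right)},14 \right)} \left(-647 - 764\right) = \left(- \frac{1}{24}\right) \left(- \frac{5}{24}\right) \left(-647 - 764\right) = \frac{5}{576} \left(-1411\right) = - \frac{7055}{576}$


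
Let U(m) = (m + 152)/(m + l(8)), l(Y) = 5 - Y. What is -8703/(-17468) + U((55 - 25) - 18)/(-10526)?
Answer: 410802625/827406756 ≈ 0.49649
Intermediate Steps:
U(m) = (152 + m)/(-3 + m) (U(m) = (m + 152)/(m + (5 - 1*8)) = (152 + m)/(m + (5 - 8)) = (152 + m)/(m - 3) = (152 + m)/(-3 + m))
-8703/(-17468) + U((55 - 25) - 18)/(-10526) = -8703/(-17468) + ((152 + ((55 - 25) - 18))/(-3 + ((55 - 25) - 18)))/(-10526) = -8703*(-1/17468) + ((152 + (30 - 18))/(-3 + (30 - 18)))*(-1/10526) = 8703/17468 + ((152 + 12)/(-3 + 12))*(-1/10526) = 8703/17468 + (164/9)*(-1/10526) = 8703/17468 - 82/47367 = 410802625/827406756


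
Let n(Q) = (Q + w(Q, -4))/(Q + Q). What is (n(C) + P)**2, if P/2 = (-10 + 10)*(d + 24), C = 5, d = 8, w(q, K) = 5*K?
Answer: 9/4 ≈ 2.2500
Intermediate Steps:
n(Q) = (-20 + Q)/(2*Q) (n(Q) = (Q + 5*(-4))/(Q + Q) = (Q - 20)/((2*Q)) = (-20 + Q)*(1/(2*Q)) = (-20 + Q)/(2*Q))
P = 0 (P = 2*((-10 + 10)*(8 + 24)) = 2*(0*32) = 2*0 = 0)
(n(C) + P)**2 = ((1/2)*(-20 + 5)/5 + 0)**2 = ((1/2)*(1/5)*(-15) + 0)**2 = (-3/2 + 0)**2 = (-3/2)**2 = 9/4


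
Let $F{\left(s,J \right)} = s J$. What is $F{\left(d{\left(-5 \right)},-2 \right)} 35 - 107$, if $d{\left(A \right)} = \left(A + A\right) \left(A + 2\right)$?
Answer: $-2207$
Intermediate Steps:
$d{\left(A \right)} = 2 A \left(2 + A\right)$
$F{\left(s,J \right)} = J s$
$F{\left(d{\left(-5 \right)},-2 \right)} 35 - 107 = - 2 \cdot 2 \left(-5\right) \left(2 - 5\right) 35 - 107 = - 2 \cdot 2 \left(-5\right) \left(-3\right) 35 - 107 = \left(-2\right) 30 \cdot 35 - 107 = \left(-60\right) 35 - 107 = -2100 - 107 = -2207$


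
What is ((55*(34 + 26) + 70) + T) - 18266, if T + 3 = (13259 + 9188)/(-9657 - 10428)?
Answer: -299268862/20085 ≈ -14900.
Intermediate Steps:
T = -82702/20085 (T = -3 + (13259 + 9188)/(-9657 - 10428) = -3 + 22447/(-20085) = -3 + 22447*(-1/20085) = -3 - 22447/20085 = -82702/20085 ≈ -4.1176)
((55*(34 + 26) + 70) + T) - 18266 = ((55*(34 + 26) + 70) - 82702/20085) - 18266 = ((55*60 + 70) - 82702/20085) - 18266 = ((3300 + 70) - 82702/20085) - 18266 = (3370 - 82702/20085) - 18266 = 67603748/20085 - 18266 = -299268862/20085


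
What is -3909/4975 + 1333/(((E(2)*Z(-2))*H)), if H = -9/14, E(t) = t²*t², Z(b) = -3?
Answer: 45577381/1074600 ≈ 42.413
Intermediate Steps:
E(t) = t⁴
H = -9/14 (H = -9*1/14 = -9/14 ≈ -0.64286)
-3909/4975 + 1333/(((E(2)*Z(-2))*H)) = -3909/4975 + 1333/(((2⁴*(-3))*(-9/14))) = -3909*1/4975 + 1333/(((16*(-3))*(-9/14))) = -3909/4975 + 1333/((-48*(-9/14))) = -3909/4975 + 1333/(216/7) = -3909/4975 + 1333*(7/216) = -3909/4975 + 9331/216 = 45577381/1074600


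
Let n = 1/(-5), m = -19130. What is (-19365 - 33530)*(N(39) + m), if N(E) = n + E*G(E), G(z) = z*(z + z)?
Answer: -5263465081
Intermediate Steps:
G(z) = 2*z**2 (G(z) = z*(2*z) = 2*z**2)
n = -1/5 ≈ -0.20000
N(E) = -1/5 + 2*E**3 (N(E) = -1/5 + E*(2*E**2) = -1/5 + 2*E**3)
(-19365 - 33530)*(N(39) + m) = (-19365 - 33530)*((-1/5 + 2*39**3) - 19130) = -52895*((-1/5 + 2*59319) - 19130) = -52895*((-1/5 + 118638) - 19130) = -52895*(593189/5 - 19130) = -52895*497539/5 = -5263465081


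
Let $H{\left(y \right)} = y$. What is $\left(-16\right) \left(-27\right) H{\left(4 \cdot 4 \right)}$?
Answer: $6912$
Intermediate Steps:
$\left(-16\right) \left(-27\right) H{\left(4 \cdot 4 \right)} = \left(-16\right) \left(-27\right) 4 \cdot 4 = 432 \cdot 16 = 6912$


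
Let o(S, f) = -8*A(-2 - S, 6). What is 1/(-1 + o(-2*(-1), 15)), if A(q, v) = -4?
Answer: 1/31 ≈ 0.032258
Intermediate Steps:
o(S, f) = 32 (o(S, f) = -8*(-4) = 32)
1/(-1 + o(-2*(-1), 15)) = 1/(-1 + 32) = 1/31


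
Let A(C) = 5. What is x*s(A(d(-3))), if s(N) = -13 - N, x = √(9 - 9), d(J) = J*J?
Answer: 0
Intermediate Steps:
d(J) = J²
x = 0 (x = √0 = 0)
x*s(A(d(-3))) = 0*(-13 - 1*5) = 0*(-13 - 5) = 0*(-18) = 0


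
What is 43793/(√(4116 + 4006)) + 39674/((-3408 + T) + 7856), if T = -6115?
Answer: -39674/1667 + 43793*√8122/8122 ≈ 462.13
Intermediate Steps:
43793/(√(4116 + 4006)) + 39674/((-3408 + T) + 7856) = 43793/(√(4116 + 4006)) + 39674/((-3408 - 6115) + 7856) = 43793/(√8122) + 39674/(-9523 + 7856) = 43793*(√8122/8122) + 39674/(-1667) = 43793*√8122/8122 + 39674*(-1/1667) = 43793*√8122/8122 - 39674/1667 = -39674/1667 + 43793*√8122/8122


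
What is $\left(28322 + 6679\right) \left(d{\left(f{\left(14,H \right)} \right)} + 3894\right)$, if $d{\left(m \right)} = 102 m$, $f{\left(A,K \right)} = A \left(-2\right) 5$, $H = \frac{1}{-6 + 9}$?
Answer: $-363520386$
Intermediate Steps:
$H = \frac{1}{3} \approx 0.33333$
$f{\left(A,K \right)} = - 10 A$ ($f{\left(A,K \right)} = - 2 A 5 = - 10 A$)
$\left(28322 + 6679\right) \left(d{\left(f{\left(14,H \right)} \right)} + 3894\right) = \left(28322 + 6679\right) \left(102 \left(\left(-10\right) 14\right) + 3894\right) = 35001 \left(102 \left(-140\right) + 3894\right) = 35001 \left(-14280 + 3894\right) = 35001 \left(-10386\right) = -363520386$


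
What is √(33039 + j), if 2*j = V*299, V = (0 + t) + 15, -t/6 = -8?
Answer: 3*√18870/2 ≈ 206.05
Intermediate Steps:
t = 48 (t = -6*(-8) = 48)
V = 63 (V = (0 + 48) + 15 = 48 + 15 = 63)
j = 18837/2 (j = (63*299)/2 = (½)*18837 = 18837/2 ≈ 9418.5)
√(33039 + j) = √(33039 + 18837/2) = √(84915/2) = 3*√18870/2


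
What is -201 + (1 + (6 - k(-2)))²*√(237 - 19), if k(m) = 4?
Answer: -201 + 9*√218 ≈ -68.117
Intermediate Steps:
-201 + (1 + (6 - k(-2)))²*√(237 - 19) = -201 + (1 + (6 - 1*4))²*√(237 - 19) = -201 + (1 + (6 - 4))²*√218 = -201 + (1 + 2)²*√218 = -201 + 3²*√218 = -201 + 9*√218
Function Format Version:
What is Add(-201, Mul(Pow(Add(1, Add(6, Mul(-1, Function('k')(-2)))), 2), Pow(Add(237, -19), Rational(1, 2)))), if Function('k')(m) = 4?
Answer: Add(-201, Mul(9, Pow(218, Rational(1, 2)))) ≈ -68.117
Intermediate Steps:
Add(-201, Mul(Pow(Add(1, Add(6, Mul(-1, Function('k')(-2)))), 2), Pow(Add(237, -19), Rational(1, 2)))) = Add(-201, Mul(Pow(Add(1, Add(6, Mul(-1, 4))), 2), Pow(Add(237, -19), Rational(1, 2)))) = Add(-201, Mul(Pow(Add(1, Add(6, -4)), 2), Pow(218, Rational(1, 2)))) = Add(-201, Mul(Pow(Add(1, 2), 2), Pow(218, Rational(1, 2)))) = Add(-201, Mul(Pow(3, 2), Pow(218, Rational(1, 2)))) = Add(-201, Mul(9, Pow(218, Rational(1, 2))))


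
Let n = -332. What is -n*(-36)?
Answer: -11952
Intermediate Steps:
-n*(-36) = -(-332)*(-36) = -1*11952 = -11952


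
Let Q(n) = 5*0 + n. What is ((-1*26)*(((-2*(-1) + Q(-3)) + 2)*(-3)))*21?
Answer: 1638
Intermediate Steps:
Q(n) = n (Q(n) = 0 + n = n)
((-1*26)*(((-2*(-1) + Q(-3)) + 2)*(-3)))*21 = ((-1*26)*(((-2*(-1) - 3) + 2)*(-3)))*21 = -26*((2 - 3) + 2)*(-3)*21 = -26*(-1 + 2)*(-3)*21 = -26*(-3)*21 = 78*21 = 1638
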